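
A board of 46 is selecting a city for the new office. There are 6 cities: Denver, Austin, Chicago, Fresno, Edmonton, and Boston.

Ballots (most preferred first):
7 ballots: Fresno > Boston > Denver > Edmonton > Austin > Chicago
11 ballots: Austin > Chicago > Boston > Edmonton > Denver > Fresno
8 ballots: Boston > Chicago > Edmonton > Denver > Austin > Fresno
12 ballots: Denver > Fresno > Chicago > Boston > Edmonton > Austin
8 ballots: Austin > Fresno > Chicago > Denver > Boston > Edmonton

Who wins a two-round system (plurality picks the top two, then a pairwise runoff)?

Denver

Round 1 first-place votes: Denver 12, Austin 19, Chicago 0, Fresno 7, Edmonton 0, Boston 8. Austin and Denver advance.
Runoff: Austin is ranked above Denver on 19 ballots, Denver above Austin on 27.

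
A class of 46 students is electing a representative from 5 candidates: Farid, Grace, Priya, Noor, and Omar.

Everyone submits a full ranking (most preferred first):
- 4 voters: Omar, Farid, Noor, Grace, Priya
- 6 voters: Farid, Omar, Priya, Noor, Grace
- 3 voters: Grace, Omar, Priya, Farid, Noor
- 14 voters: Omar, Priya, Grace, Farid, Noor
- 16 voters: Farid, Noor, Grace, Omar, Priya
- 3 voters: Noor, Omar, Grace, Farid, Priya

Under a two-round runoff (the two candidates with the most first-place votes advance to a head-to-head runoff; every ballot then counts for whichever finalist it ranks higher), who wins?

Round 1 first-place votes: Farid 22, Grace 3, Priya 0, Noor 3, Omar 18. Farid and Omar advance.
Runoff: Farid is ranked above Omar on 22 ballots, Omar above Farid on 24.

Omar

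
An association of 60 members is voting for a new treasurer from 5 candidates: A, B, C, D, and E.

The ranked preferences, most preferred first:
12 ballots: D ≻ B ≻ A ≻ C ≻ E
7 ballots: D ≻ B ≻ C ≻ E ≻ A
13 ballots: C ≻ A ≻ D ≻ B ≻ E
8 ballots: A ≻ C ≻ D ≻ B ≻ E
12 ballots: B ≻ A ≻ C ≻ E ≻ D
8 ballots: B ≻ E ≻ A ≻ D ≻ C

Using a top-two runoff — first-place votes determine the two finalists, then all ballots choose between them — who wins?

Round 1 first-place votes: A 8, B 20, C 13, D 19, E 0. B and D advance.
Runoff: B is ranked above D on 20 ballots, D above B on 40.

D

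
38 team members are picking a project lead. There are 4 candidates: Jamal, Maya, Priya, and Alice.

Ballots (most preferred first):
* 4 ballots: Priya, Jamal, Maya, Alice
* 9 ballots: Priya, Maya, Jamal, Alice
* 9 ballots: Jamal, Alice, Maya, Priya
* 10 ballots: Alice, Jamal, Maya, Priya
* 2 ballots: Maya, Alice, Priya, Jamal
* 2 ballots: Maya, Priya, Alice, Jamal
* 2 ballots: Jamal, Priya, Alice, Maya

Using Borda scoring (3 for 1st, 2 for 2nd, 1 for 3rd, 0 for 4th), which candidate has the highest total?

Jamal

Jamal: 4×2 + 9×1 + 9×3 + 10×2 + 2×0 + 2×0 + 2×3 = 70
Maya: 4×1 + 9×2 + 9×1 + 10×1 + 2×3 + 2×3 + 2×0 = 53
Priya: 4×3 + 9×3 + 9×0 + 10×0 + 2×1 + 2×2 + 2×2 = 49
Alice: 4×0 + 9×0 + 9×2 + 10×3 + 2×2 + 2×1 + 2×1 = 56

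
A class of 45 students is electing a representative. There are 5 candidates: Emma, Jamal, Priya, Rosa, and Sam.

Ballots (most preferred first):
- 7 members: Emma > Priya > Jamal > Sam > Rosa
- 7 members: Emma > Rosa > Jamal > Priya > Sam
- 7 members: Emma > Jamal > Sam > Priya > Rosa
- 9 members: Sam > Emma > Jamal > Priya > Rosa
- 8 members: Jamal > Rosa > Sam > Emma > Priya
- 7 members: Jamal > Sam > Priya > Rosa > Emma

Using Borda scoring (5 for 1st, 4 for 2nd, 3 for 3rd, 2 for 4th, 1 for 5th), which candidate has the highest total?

Jamal

Emma: 7×5 + 7×5 + 7×5 + 9×4 + 8×2 + 7×1 = 164
Jamal: 7×3 + 7×3 + 7×4 + 9×3 + 8×5 + 7×5 = 172
Priya: 7×4 + 7×2 + 7×2 + 9×2 + 8×1 + 7×3 = 103
Rosa: 7×1 + 7×4 + 7×1 + 9×1 + 8×4 + 7×2 = 97
Sam: 7×2 + 7×1 + 7×3 + 9×5 + 8×3 + 7×4 = 139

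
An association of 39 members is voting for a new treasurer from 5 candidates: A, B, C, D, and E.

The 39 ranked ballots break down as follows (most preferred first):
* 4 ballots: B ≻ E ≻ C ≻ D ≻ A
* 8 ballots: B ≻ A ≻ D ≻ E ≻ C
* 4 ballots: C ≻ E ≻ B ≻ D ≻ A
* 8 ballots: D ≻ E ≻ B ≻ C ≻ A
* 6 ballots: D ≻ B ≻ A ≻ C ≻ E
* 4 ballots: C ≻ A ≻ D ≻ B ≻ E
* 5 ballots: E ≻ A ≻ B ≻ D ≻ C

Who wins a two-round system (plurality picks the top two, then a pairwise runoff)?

Round 1 first-place votes: A 0, B 12, C 8, D 14, E 5. D and B advance.
Runoff: D is ranked above B on 18 ballots, B above D on 21.

B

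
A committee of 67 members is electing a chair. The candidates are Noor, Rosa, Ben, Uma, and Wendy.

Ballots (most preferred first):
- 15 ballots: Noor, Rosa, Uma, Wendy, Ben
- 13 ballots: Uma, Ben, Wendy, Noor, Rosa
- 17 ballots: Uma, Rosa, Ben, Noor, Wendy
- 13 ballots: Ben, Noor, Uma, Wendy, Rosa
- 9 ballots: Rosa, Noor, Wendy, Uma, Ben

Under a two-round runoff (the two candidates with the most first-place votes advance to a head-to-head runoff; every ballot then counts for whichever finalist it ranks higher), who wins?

Noor

Round 1 first-place votes: Noor 15, Rosa 9, Ben 13, Uma 30, Wendy 0. Uma and Noor advance.
Runoff: Uma is ranked above Noor on 30 ballots, Noor above Uma on 37.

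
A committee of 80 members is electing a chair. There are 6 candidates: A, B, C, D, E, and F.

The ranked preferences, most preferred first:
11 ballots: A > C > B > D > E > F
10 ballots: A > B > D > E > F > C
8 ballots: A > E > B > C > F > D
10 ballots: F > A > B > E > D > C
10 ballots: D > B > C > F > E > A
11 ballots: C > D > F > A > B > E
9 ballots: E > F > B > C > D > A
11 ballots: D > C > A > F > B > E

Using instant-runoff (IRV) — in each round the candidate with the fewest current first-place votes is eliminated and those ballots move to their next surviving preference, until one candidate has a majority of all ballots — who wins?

D

Round 1: A 29, B 0, C 11, D 21, E 9, F 10. B eliminated.
Round 2: A 29, C 11, D 21, E 9, F 10. E eliminated.
Round 3: A 29, C 11, D 21, F 19. C eliminated.
Round 4: A 29, D 32, F 19. F eliminated.
Round 5: A 39, D 41. D has a majority (≥41).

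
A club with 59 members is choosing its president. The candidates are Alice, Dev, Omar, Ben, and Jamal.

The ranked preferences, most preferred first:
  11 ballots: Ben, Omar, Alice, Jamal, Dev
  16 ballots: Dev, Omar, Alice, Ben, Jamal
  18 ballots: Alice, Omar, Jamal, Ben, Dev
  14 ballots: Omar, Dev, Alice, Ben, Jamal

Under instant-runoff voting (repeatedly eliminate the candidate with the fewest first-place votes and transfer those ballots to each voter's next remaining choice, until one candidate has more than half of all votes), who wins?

Omar

Round 1: Alice 18, Dev 16, Omar 14, Ben 11, Jamal 0. Jamal eliminated.
Round 2: Alice 18, Dev 16, Omar 14, Ben 11. Ben eliminated.
Round 3: Alice 18, Dev 16, Omar 25. Dev eliminated.
Round 4: Alice 18, Omar 41. Omar has a majority (≥30).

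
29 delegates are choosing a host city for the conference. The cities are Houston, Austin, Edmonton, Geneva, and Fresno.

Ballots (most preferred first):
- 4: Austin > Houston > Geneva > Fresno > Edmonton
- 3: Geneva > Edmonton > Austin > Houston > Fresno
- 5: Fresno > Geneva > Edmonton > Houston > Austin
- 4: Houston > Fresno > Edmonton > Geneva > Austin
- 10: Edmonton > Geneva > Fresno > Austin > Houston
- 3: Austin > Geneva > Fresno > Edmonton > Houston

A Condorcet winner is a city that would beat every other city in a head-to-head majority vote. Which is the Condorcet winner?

Geneva

Geneva vs Houston: 21–8
Geneva vs Austin: 22–7
Geneva vs Edmonton: 15–14
Geneva vs Fresno: 20–9
Geneva beats every other city.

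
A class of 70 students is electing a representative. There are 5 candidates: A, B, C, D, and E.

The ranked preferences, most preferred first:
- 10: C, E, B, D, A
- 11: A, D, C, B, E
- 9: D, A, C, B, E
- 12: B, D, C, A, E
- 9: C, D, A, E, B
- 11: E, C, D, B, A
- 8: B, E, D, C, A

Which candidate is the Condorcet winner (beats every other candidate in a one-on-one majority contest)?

D

D vs A: 59–11
D vs B: 40–30
D vs C: 40–30
D vs E: 41–29
D beats every other candidate.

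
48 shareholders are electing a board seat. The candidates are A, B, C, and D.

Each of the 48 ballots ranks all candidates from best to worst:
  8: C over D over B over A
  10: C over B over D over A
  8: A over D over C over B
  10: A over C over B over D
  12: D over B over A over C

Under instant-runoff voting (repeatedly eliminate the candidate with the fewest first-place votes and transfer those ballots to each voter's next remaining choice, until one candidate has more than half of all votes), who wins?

Round 1: A 18, B 0, C 18, D 12. B eliminated.
Round 2: A 18, C 18, D 12. D eliminated.
Round 3: A 30, C 18. A has a majority (≥25).

A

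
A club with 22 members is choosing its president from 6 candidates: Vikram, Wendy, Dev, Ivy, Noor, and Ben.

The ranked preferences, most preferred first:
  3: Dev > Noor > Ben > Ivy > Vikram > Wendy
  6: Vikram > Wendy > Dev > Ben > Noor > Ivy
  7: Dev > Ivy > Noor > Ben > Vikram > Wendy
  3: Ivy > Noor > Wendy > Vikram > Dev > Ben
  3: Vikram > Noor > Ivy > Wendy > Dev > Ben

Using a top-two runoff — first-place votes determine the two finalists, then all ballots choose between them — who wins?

Round 1 first-place votes: Vikram 9, Wendy 0, Dev 10, Ivy 3, Noor 0, Ben 0. Dev and Vikram advance.
Runoff: Dev is ranked above Vikram on 10 ballots, Vikram above Dev on 12.

Vikram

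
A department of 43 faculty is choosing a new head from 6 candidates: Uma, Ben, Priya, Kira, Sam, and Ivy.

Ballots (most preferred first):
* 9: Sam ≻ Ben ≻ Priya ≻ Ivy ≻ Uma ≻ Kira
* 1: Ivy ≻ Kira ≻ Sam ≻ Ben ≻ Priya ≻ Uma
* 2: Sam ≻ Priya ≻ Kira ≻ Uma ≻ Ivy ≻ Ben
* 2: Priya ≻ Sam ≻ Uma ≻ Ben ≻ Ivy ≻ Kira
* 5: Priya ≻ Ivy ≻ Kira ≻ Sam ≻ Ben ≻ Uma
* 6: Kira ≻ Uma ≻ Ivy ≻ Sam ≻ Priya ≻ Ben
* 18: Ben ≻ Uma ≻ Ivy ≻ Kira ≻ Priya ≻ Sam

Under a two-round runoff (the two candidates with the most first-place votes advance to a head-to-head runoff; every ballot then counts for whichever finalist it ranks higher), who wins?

Sam

Round 1 first-place votes: Uma 0, Ben 18, Priya 7, Kira 6, Sam 11, Ivy 1. Ben and Sam advance.
Runoff: Ben is ranked above Sam on 18 ballots, Sam above Ben on 25.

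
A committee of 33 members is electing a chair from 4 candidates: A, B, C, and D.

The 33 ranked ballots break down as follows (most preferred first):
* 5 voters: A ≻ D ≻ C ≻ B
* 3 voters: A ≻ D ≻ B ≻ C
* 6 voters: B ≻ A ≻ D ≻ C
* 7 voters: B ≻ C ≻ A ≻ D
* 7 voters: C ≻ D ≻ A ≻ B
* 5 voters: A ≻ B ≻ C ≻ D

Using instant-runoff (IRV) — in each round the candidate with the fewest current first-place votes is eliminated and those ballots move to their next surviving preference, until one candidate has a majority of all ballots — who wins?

Round 1: A 13, B 13, C 7, D 0. D eliminated.
Round 2: A 13, B 13, C 7. C eliminated.
Round 3: A 20, B 13. A has a majority (≥17).

A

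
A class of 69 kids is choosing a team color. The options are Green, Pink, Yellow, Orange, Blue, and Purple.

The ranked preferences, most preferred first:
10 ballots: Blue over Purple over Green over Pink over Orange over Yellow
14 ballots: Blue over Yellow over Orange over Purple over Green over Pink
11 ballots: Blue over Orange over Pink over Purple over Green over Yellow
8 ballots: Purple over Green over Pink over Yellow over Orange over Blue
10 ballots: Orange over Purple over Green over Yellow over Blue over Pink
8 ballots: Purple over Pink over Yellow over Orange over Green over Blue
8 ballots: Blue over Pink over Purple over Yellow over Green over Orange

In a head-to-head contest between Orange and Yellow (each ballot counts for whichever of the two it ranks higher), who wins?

Orange is ranked above Yellow on 31 ballots; Yellow above Orange on 38.

Yellow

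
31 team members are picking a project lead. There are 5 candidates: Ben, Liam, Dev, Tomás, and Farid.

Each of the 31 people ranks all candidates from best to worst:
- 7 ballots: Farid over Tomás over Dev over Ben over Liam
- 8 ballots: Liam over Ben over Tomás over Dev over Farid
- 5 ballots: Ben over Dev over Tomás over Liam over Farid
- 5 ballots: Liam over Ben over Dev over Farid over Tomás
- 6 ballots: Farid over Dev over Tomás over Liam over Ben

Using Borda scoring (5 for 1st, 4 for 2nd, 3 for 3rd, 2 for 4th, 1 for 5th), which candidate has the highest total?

Ben

Ben: 7×2 + 8×4 + 5×5 + 5×4 + 6×1 = 97
Liam: 7×1 + 8×5 + 5×2 + 5×5 + 6×2 = 94
Dev: 7×3 + 8×2 + 5×4 + 5×3 + 6×4 = 96
Tomás: 7×4 + 8×3 + 5×3 + 5×1 + 6×3 = 90
Farid: 7×5 + 8×1 + 5×1 + 5×2 + 6×5 = 88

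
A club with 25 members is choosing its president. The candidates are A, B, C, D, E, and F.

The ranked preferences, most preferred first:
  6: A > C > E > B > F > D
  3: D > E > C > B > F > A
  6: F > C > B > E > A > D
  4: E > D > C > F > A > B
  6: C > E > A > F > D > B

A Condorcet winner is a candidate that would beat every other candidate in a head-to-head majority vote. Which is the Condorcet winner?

C

C vs A: 19–6
C vs B: 25–0
C vs D: 18–7
C vs E: 18–7
C vs F: 19–6
C beats every other candidate.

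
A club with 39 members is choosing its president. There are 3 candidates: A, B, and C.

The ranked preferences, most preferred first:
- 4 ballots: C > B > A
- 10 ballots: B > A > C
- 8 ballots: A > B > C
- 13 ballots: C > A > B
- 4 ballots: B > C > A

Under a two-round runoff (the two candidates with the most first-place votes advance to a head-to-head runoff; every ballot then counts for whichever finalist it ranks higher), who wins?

B

Round 1 first-place votes: A 8, B 14, C 17. C and B advance.
Runoff: C is ranked above B on 17 ballots, B above C on 22.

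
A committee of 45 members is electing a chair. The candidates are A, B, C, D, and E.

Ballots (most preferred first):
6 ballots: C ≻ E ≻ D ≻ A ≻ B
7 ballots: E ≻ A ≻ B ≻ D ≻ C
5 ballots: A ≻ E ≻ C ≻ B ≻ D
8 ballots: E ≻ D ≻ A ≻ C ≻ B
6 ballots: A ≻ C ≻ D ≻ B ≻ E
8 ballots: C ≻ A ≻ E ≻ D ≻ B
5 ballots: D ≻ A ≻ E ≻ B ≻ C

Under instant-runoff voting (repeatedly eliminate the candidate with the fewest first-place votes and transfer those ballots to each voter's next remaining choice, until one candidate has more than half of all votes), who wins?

Round 1: A 11, B 0, C 14, D 5, E 15. B eliminated.
Round 2: A 11, C 14, D 5, E 15. D eliminated.
Round 3: A 16, C 14, E 15. C eliminated.
Round 4: A 24, E 21. A has a majority (≥23).

A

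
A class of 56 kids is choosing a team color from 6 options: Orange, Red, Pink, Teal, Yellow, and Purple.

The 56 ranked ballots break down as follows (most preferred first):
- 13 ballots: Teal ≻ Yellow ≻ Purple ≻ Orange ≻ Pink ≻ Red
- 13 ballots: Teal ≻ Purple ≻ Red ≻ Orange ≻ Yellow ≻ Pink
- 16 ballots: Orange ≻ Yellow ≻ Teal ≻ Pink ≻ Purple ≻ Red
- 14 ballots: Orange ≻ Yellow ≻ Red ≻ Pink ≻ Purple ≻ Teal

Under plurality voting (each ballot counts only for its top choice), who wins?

Orange

First-place votes: Orange 30, Red 0, Pink 0, Teal 26, Yellow 0, Purple 0.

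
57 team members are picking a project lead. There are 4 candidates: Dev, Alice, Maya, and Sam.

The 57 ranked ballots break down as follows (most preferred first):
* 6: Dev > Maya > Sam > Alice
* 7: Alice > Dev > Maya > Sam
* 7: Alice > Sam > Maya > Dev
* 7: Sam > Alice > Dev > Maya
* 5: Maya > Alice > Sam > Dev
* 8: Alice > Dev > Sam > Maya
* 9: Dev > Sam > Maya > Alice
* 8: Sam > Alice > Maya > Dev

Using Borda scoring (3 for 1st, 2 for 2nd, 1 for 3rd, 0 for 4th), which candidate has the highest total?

Alice

Dev: 6×3 + 7×2 + 7×0 + 7×1 + 5×0 + 8×2 + 9×3 + 8×0 = 82
Alice: 6×0 + 7×3 + 7×3 + 7×2 + 5×2 + 8×3 + 9×0 + 8×2 = 106
Maya: 6×2 + 7×1 + 7×1 + 7×0 + 5×3 + 8×0 + 9×1 + 8×1 = 58
Sam: 6×1 + 7×0 + 7×2 + 7×3 + 5×1 + 8×1 + 9×2 + 8×3 = 96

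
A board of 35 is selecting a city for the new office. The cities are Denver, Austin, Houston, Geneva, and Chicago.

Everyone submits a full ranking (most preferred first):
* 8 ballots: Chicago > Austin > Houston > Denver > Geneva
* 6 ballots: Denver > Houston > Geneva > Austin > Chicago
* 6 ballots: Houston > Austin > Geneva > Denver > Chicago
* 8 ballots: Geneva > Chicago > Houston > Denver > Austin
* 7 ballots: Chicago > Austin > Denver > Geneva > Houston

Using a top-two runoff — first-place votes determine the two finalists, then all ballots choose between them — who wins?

Geneva

Round 1 first-place votes: Denver 6, Austin 0, Houston 6, Geneva 8, Chicago 15. Chicago and Geneva advance.
Runoff: Chicago is ranked above Geneva on 15 ballots, Geneva above Chicago on 20.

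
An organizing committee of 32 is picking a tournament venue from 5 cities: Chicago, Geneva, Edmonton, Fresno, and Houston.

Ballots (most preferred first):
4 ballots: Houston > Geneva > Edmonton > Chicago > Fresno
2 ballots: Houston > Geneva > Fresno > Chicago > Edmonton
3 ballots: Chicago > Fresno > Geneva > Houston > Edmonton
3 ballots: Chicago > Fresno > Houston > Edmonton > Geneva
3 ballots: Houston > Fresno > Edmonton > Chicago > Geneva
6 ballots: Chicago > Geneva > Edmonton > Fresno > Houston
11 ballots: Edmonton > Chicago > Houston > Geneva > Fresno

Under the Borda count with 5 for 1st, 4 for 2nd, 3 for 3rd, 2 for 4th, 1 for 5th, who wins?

Chicago

Chicago: 4×2 + 2×2 + 3×5 + 3×5 + 3×2 + 6×5 + 11×4 = 122
Geneva: 4×4 + 2×4 + 3×3 + 3×1 + 3×1 + 6×4 + 11×2 = 85
Edmonton: 4×3 + 2×1 + 3×1 + 3×2 + 3×3 + 6×3 + 11×5 = 105
Fresno: 4×1 + 2×3 + 3×4 + 3×4 + 3×4 + 6×2 + 11×1 = 69
Houston: 4×5 + 2×5 + 3×2 + 3×3 + 3×5 + 6×1 + 11×3 = 99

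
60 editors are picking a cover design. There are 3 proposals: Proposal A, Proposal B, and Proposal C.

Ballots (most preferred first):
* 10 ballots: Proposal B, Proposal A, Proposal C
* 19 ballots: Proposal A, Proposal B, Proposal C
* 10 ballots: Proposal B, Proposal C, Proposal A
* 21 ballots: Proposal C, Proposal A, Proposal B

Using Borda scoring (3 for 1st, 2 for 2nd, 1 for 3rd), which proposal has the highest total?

Proposal A: 10×2 + 19×3 + 10×1 + 21×2 = 129
Proposal B: 10×3 + 19×2 + 10×3 + 21×1 = 119
Proposal C: 10×1 + 19×1 + 10×2 + 21×3 = 112

Proposal A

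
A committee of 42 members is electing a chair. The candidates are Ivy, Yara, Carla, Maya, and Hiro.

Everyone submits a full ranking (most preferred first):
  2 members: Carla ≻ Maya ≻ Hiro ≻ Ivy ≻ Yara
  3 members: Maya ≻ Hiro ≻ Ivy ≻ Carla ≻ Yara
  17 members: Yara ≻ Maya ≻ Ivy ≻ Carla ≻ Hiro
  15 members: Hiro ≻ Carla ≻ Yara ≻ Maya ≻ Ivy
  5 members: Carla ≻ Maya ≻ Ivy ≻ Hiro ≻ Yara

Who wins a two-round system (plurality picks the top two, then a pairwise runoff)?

Hiro

Round 1 first-place votes: Ivy 0, Yara 17, Carla 7, Maya 3, Hiro 15. Yara and Hiro advance.
Runoff: Yara is ranked above Hiro on 17 ballots, Hiro above Yara on 25.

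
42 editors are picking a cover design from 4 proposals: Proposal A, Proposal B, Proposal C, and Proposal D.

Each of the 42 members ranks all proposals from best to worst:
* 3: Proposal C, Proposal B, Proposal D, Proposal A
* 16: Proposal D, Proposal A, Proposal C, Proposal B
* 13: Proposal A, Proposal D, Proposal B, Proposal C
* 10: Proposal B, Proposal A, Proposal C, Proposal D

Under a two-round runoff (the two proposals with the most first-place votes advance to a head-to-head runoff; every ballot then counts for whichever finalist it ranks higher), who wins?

Round 1 first-place votes: Proposal A 13, Proposal B 10, Proposal C 3, Proposal D 16. Proposal D and Proposal A advance.
Runoff: Proposal D is ranked above Proposal A on 19 ballots, Proposal A above Proposal D on 23.

Proposal A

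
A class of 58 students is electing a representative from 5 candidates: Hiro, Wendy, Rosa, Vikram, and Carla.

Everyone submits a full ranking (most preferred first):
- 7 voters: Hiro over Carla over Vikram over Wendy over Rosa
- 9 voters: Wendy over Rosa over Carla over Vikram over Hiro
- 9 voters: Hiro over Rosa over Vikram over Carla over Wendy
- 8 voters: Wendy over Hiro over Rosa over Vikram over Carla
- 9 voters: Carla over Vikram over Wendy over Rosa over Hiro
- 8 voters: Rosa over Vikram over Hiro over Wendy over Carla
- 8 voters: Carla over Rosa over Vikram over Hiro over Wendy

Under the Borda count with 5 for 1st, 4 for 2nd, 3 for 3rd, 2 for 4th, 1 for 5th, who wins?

Rosa

Hiro: 7×5 + 9×1 + 9×5 + 8×4 + 9×1 + 8×3 + 8×2 = 170
Wendy: 7×2 + 9×5 + 9×1 + 8×5 + 9×3 + 8×2 + 8×1 = 159
Rosa: 7×1 + 9×4 + 9×4 + 8×3 + 9×2 + 8×5 + 8×4 = 193
Vikram: 7×3 + 9×2 + 9×3 + 8×2 + 9×4 + 8×4 + 8×3 = 174
Carla: 7×4 + 9×3 + 9×2 + 8×1 + 9×5 + 8×1 + 8×5 = 174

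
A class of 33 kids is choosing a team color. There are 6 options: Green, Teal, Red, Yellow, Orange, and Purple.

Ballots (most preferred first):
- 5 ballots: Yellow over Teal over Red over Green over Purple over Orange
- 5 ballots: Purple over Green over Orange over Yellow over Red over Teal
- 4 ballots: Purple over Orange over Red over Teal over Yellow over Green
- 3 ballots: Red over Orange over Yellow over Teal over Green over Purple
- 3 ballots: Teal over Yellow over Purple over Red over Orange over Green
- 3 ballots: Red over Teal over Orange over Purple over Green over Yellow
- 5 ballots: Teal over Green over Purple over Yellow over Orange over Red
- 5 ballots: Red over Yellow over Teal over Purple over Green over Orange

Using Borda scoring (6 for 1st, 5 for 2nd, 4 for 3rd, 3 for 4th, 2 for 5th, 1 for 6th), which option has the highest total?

Teal

Green: 5×3 + 5×5 + 4×1 + 3×2 + 3×1 + 3×2 + 5×5 + 5×2 = 94
Teal: 5×5 + 5×1 + 4×3 + 3×3 + 3×6 + 3×5 + 5×6 + 5×4 = 134
Red: 5×4 + 5×2 + 4×4 + 3×6 + 3×3 + 3×6 + 5×1 + 5×6 = 126
Yellow: 5×6 + 5×3 + 4×2 + 3×4 + 3×5 + 3×1 + 5×3 + 5×5 = 123
Orange: 5×1 + 5×4 + 4×5 + 3×5 + 3×2 + 3×4 + 5×2 + 5×1 = 93
Purple: 5×2 + 5×6 + 4×6 + 3×1 + 3×4 + 3×3 + 5×4 + 5×3 = 123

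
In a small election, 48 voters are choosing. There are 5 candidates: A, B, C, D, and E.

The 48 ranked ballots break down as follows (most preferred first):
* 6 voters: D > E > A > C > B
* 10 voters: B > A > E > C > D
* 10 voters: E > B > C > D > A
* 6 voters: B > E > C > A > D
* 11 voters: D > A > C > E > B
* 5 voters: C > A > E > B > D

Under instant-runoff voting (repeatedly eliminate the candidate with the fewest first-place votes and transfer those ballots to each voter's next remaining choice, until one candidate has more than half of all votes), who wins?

B

Round 1: A 0, B 16, C 5, D 17, E 10. A eliminated.
Round 2: B 16, C 5, D 17, E 10. C eliminated.
Round 3: B 16, D 17, E 15. E eliminated.
Round 4: B 31, D 17. B has a majority (≥25).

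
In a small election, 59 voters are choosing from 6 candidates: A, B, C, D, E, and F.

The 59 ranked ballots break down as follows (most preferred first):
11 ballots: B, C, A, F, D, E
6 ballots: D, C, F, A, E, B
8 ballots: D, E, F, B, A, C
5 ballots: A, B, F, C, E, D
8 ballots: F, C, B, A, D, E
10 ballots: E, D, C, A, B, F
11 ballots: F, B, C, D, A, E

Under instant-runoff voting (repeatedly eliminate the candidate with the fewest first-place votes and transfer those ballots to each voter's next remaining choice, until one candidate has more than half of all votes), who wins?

Round 1: A 5, B 11, C 0, D 14, E 10, F 19. C eliminated.
Round 2: A 5, B 11, D 14, E 10, F 19. A eliminated.
Round 3: B 16, D 14, E 10, F 19. E eliminated.
Round 4: B 16, D 24, F 19. B eliminated.
Round 5: D 24, F 35. F has a majority (≥30).

F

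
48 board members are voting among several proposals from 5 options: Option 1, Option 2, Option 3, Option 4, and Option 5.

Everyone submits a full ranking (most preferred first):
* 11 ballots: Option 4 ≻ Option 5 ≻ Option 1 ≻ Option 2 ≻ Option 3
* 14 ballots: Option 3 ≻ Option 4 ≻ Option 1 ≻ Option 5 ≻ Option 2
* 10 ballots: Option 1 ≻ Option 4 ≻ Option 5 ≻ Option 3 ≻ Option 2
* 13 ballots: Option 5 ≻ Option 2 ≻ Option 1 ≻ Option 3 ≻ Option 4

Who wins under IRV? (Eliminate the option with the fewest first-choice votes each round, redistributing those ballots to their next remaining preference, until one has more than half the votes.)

Round 1: Option 1 10, Option 2 0, Option 3 14, Option 4 11, Option 5 13. Option 2 eliminated.
Round 2: Option 1 10, Option 3 14, Option 4 11, Option 5 13. Option 1 eliminated.
Round 3: Option 3 14, Option 4 21, Option 5 13. Option 5 eliminated.
Round 4: Option 3 27, Option 4 21. Option 3 has a majority (≥25).

Option 3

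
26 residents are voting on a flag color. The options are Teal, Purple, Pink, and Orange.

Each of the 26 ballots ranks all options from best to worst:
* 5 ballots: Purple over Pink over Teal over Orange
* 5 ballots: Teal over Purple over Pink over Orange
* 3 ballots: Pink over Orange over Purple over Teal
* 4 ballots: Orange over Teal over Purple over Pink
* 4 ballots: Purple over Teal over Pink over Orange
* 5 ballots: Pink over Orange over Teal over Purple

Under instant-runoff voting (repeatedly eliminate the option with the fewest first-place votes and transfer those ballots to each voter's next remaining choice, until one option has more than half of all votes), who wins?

Round 1: Teal 5, Purple 9, Pink 8, Orange 4. Orange eliminated.
Round 2: Teal 9, Purple 9, Pink 8. Pink eliminated.
Round 3: Teal 14, Purple 12. Teal has a majority (≥14).

Teal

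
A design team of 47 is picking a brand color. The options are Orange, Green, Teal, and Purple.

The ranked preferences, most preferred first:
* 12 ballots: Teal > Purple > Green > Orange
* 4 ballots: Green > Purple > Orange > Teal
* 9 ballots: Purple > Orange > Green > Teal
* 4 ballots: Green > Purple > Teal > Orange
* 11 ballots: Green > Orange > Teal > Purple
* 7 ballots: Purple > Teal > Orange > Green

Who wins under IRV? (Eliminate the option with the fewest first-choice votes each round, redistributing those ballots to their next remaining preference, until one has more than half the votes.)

Round 1: Orange 0, Green 19, Teal 12, Purple 16. Orange eliminated.
Round 2: Green 19, Teal 12, Purple 16. Teal eliminated.
Round 3: Green 19, Purple 28. Purple has a majority (≥24).

Purple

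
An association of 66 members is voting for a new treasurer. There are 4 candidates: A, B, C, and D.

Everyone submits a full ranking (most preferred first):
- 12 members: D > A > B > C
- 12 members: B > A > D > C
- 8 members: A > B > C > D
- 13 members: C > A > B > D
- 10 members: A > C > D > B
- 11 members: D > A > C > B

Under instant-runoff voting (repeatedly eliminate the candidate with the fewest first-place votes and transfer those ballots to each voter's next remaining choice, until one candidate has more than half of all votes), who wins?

A

Round 1: A 18, B 12, C 13, D 23. B eliminated.
Round 2: A 30, C 13, D 23. C eliminated.
Round 3: A 43, D 23. A has a majority (≥34).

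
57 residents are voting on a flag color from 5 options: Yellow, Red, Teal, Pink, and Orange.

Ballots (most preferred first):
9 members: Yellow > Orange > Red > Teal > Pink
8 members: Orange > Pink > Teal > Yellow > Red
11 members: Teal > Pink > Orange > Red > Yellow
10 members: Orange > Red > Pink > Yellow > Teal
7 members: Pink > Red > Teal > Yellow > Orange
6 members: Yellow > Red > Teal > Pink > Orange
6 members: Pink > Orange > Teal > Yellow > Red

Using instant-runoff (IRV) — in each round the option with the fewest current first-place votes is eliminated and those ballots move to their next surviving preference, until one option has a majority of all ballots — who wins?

Round 1: Yellow 15, Red 0, Teal 11, Pink 13, Orange 18. Red eliminated.
Round 2: Yellow 15, Teal 11, Pink 13, Orange 18. Teal eliminated.
Round 3: Yellow 15, Pink 24, Orange 18. Yellow eliminated.
Round 4: Pink 30, Orange 27. Pink has a majority (≥29).

Pink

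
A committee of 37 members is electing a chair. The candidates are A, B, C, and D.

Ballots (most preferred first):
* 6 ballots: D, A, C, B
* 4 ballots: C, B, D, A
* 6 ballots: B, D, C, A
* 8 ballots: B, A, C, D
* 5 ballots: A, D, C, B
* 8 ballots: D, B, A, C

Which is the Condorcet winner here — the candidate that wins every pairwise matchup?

D

D vs A: 24–13
D vs B: 19–18
D vs C: 25–12
D beats every other candidate.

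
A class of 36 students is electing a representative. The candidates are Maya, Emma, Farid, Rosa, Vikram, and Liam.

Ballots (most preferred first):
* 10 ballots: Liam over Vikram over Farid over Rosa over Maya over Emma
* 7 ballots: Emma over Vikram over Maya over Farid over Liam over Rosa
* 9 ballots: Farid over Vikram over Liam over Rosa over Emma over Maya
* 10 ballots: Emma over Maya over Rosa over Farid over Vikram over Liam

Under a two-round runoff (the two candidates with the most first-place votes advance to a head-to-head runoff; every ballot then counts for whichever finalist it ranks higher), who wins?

Round 1 first-place votes: Maya 0, Emma 17, Farid 9, Rosa 0, Vikram 0, Liam 10. Emma and Liam advance.
Runoff: Emma is ranked above Liam on 17 ballots, Liam above Emma on 19.

Liam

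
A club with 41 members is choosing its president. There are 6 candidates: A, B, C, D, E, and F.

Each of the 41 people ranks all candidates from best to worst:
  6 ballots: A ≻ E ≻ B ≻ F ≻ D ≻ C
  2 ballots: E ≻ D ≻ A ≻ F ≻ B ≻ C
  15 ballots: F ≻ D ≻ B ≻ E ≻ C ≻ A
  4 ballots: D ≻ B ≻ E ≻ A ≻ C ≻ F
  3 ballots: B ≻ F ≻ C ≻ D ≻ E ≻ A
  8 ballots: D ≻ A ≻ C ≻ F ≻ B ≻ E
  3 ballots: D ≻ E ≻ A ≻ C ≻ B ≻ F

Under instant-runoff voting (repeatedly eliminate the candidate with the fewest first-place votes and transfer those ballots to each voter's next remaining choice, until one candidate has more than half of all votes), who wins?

F

Round 1: A 6, B 3, C 0, D 15, E 2, F 15. C eliminated.
Round 2: A 6, B 3, D 15, E 2, F 15. E eliminated.
Round 3: A 6, B 3, D 17, F 15. B eliminated.
Round 4: A 6, D 17, F 18. A eliminated.
Round 5: D 17, F 24. F has a majority (≥21).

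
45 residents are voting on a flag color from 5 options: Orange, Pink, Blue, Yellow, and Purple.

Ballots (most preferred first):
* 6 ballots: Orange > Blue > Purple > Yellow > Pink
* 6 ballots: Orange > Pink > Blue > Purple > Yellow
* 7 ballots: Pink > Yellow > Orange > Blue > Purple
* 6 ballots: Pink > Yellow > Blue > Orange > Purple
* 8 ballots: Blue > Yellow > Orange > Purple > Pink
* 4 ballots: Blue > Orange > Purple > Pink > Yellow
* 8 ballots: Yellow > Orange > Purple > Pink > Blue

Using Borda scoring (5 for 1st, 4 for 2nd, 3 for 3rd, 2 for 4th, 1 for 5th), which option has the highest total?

Orange

Orange: 6×5 + 6×5 + 7×3 + 6×2 + 8×3 + 4×4 + 8×4 = 165
Pink: 6×1 + 6×4 + 7×5 + 6×5 + 8×1 + 4×2 + 8×2 = 127
Blue: 6×4 + 6×3 + 7×2 + 6×3 + 8×5 + 4×5 + 8×1 = 142
Yellow: 6×2 + 6×1 + 7×4 + 6×4 + 8×4 + 4×1 + 8×5 = 146
Purple: 6×3 + 6×2 + 7×1 + 6×1 + 8×2 + 4×3 + 8×3 = 95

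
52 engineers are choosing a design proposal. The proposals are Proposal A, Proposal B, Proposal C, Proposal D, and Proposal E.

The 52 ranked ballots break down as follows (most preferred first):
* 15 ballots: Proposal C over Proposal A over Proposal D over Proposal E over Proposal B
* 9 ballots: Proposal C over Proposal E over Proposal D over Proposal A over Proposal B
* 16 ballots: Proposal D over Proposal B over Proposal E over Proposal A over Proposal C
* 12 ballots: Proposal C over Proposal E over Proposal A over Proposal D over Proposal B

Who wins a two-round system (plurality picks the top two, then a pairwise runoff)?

Round 1 first-place votes: Proposal A 0, Proposal B 0, Proposal C 36, Proposal D 16, Proposal E 0. Proposal C and Proposal D advance.
Runoff: Proposal C is ranked above Proposal D on 36 ballots, Proposal D above Proposal C on 16.

Proposal C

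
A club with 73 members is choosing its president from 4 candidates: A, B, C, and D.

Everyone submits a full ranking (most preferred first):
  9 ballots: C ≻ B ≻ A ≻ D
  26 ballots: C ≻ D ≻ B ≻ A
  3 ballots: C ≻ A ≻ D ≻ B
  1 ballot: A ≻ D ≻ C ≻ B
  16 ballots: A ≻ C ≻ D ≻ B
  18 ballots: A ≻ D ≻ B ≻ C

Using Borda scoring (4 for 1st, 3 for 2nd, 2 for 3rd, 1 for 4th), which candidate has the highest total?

A: 9×2 + 26×1 + 3×3 + 1×4 + 16×4 + 18×4 = 193
B: 9×3 + 26×2 + 3×1 + 1×1 + 16×1 + 18×2 = 135
C: 9×4 + 26×4 + 3×4 + 1×2 + 16×3 + 18×1 = 220
D: 9×1 + 26×3 + 3×2 + 1×3 + 16×2 + 18×3 = 182

C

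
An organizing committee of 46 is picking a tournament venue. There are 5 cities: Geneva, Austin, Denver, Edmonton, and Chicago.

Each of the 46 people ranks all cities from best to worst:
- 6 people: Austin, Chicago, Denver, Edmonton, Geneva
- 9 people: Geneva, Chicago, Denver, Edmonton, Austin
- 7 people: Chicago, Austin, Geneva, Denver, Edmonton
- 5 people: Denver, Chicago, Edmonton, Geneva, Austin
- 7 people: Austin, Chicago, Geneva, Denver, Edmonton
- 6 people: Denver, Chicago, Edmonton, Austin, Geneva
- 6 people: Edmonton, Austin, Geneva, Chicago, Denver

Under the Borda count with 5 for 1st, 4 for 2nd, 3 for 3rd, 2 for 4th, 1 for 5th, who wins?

Geneva: 6×1 + 9×5 + 7×3 + 5×2 + 7×3 + 6×1 + 6×3 = 127
Austin: 6×5 + 9×1 + 7×4 + 5×1 + 7×5 + 6×2 + 6×4 = 143
Denver: 6×3 + 9×3 + 7×2 + 5×5 + 7×2 + 6×5 + 6×1 = 134
Edmonton: 6×2 + 9×2 + 7×1 + 5×3 + 7×1 + 6×3 + 6×5 = 107
Chicago: 6×4 + 9×4 + 7×5 + 5×4 + 7×4 + 6×4 + 6×2 = 179

Chicago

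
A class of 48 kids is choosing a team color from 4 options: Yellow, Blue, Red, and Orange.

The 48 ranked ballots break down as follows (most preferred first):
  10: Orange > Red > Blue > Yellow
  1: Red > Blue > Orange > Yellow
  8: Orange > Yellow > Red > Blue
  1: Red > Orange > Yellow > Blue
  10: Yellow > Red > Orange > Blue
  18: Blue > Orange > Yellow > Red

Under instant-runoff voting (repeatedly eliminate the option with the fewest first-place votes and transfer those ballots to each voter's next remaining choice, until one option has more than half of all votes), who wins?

Round 1: Yellow 10, Blue 18, Red 2, Orange 18. Red eliminated.
Round 2: Yellow 10, Blue 19, Orange 19. Yellow eliminated.
Round 3: Blue 19, Orange 29. Orange has a majority (≥25).

Orange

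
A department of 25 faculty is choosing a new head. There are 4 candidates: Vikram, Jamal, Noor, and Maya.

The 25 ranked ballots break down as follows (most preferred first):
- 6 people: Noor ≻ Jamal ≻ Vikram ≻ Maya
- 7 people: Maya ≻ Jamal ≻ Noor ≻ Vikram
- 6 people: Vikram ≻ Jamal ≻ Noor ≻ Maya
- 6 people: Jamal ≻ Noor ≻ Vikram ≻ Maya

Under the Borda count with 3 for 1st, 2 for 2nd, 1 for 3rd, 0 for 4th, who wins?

Vikram: 6×1 + 7×0 + 6×3 + 6×1 = 30
Jamal: 6×2 + 7×2 + 6×2 + 6×3 = 56
Noor: 6×3 + 7×1 + 6×1 + 6×2 = 43
Maya: 6×0 + 7×3 + 6×0 + 6×0 = 21

Jamal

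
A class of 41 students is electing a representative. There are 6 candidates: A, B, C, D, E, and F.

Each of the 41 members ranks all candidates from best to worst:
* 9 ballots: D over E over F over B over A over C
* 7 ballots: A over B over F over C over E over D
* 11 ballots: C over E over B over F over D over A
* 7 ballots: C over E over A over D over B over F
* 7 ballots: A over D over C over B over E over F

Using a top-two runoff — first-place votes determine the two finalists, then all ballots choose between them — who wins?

A

Round 1 first-place votes: A 14, B 0, C 18, D 9, E 0, F 0. C and A advance.
Runoff: C is ranked above A on 18 ballots, A above C on 23.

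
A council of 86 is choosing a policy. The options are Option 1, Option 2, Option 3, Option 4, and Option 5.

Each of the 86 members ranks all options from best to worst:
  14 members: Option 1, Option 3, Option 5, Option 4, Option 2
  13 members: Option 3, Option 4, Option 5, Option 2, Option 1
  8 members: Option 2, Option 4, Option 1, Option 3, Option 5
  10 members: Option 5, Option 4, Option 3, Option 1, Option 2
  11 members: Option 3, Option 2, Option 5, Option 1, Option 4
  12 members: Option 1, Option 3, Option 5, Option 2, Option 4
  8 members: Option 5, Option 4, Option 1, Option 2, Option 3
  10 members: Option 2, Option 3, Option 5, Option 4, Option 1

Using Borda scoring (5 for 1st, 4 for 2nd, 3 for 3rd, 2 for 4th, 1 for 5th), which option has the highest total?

Option 3

Option 1: 14×5 + 13×1 + 8×3 + 10×2 + 11×2 + 12×5 + 8×3 + 10×1 = 243
Option 2: 14×1 + 13×2 + 8×5 + 10×1 + 11×4 + 12×2 + 8×2 + 10×5 = 224
Option 3: 14×4 + 13×5 + 8×2 + 10×3 + 11×5 + 12×4 + 8×1 + 10×4 = 318
Option 4: 14×2 + 13×4 + 8×4 + 10×4 + 11×1 + 12×1 + 8×4 + 10×2 = 227
Option 5: 14×3 + 13×3 + 8×1 + 10×5 + 11×3 + 12×3 + 8×5 + 10×3 = 278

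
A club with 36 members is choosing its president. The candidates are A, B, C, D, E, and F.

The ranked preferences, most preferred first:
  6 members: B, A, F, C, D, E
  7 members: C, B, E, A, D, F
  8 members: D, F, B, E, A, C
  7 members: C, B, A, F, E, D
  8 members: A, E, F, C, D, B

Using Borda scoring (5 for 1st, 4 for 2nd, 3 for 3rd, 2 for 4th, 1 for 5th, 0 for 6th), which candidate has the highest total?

A: 6×4 + 7×2 + 8×1 + 7×3 + 8×5 = 107
B: 6×5 + 7×4 + 8×3 + 7×4 + 8×0 = 110
C: 6×2 + 7×5 + 8×0 + 7×5 + 8×2 = 98
D: 6×1 + 7×1 + 8×5 + 7×0 + 8×1 = 61
E: 6×0 + 7×3 + 8×2 + 7×1 + 8×4 = 76
F: 6×3 + 7×0 + 8×4 + 7×2 + 8×3 = 88

B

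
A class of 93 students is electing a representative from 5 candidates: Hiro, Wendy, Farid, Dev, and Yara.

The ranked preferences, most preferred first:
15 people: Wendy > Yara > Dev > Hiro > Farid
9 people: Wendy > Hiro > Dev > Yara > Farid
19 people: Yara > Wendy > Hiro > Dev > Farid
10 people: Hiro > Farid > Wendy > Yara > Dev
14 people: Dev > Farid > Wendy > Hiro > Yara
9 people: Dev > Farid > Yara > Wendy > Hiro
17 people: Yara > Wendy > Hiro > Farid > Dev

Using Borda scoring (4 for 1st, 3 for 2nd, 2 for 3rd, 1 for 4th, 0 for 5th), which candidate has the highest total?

Hiro: 15×1 + 9×3 + 19×2 + 10×4 + 14×1 + 9×0 + 17×2 = 168
Wendy: 15×4 + 9×4 + 19×3 + 10×2 + 14×2 + 9×1 + 17×3 = 261
Farid: 15×0 + 9×0 + 19×0 + 10×3 + 14×3 + 9×3 + 17×1 = 116
Dev: 15×2 + 9×2 + 19×1 + 10×0 + 14×4 + 9×4 + 17×0 = 159
Yara: 15×3 + 9×1 + 19×4 + 10×1 + 14×0 + 9×2 + 17×4 = 226

Wendy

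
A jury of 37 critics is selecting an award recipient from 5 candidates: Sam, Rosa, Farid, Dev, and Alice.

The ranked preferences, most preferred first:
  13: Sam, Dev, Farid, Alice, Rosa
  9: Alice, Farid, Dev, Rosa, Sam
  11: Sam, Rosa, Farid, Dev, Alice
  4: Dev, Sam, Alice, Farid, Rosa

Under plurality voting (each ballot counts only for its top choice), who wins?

Sam

First-place votes: Sam 24, Rosa 0, Farid 0, Dev 4, Alice 9.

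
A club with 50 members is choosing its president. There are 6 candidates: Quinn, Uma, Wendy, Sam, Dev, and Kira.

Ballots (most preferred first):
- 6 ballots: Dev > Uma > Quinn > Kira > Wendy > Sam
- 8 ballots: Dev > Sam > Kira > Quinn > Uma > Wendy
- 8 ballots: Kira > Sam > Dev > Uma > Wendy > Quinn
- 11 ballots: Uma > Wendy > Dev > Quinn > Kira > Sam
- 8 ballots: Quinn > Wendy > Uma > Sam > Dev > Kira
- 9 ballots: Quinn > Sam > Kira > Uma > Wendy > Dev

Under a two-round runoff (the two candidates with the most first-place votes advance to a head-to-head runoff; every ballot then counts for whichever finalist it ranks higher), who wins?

Dev

Round 1 first-place votes: Quinn 17, Uma 11, Wendy 0, Sam 0, Dev 14, Kira 8. Quinn and Dev advance.
Runoff: Quinn is ranked above Dev on 17 ballots, Dev above Quinn on 33.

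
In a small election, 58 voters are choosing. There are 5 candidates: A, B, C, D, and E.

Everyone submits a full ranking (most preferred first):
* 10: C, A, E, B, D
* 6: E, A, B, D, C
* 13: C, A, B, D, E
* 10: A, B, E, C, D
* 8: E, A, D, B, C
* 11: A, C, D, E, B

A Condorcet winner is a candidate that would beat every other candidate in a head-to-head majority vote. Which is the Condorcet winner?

A

A vs B: 58–0
A vs C: 35–23
A vs D: 58–0
A vs E: 44–14
A beats every other candidate.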